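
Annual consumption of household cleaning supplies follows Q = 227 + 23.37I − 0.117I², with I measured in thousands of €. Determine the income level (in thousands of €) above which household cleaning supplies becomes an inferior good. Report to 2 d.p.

99.87

dQ/dI = 23.37 − 0.234I.
The good is inferior where dQ/dI < 0. Setting dQ/dI = 0 gives I = 23.37 / 0.234 = 99.87.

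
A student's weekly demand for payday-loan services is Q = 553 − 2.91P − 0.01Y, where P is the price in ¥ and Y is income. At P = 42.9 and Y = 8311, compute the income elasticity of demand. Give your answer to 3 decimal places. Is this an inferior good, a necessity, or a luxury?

At P = 42.9, Y = 8311: Q = 345.051.
Holding P constant, ∂Q/∂Y = −0.01.
η_Y = (∂Q/∂Y)·(Y/Q) = -0.01 × (8311/345.051) = -0.241.
Since η < 0, this is an inferior good.

-0.241 (inferior good)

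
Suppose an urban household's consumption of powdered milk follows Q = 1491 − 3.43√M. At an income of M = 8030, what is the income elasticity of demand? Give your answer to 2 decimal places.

-0.13

At M = 8030: Q = 1183.637.
dQ/dM = -3.43/(2√M) = -0.0191384 at this income.
η = (dQ/dM)·(M/Q) = -0.0191384 × (8030/1183.637) = -0.13.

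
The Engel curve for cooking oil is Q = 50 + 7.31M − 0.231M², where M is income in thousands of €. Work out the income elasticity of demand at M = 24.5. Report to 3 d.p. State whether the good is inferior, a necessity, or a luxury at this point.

At M = 24.5: Q = 90.4372.
dQ/dM = 7.31 − 0.462M = -4.00900.
η = (dQ/dM)·(M/Q) = -4.00900 × (24.5/90.4372) = -1.086.
η < 0 ⇒ inferior good.

-1.086 (inferior good)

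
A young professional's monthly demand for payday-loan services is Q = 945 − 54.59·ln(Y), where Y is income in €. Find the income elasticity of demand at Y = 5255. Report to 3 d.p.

-0.114

At Y = 5255: Q = 477.331.
dQ/dY = -54.59/Y = -0.0103882 at this income.
η = (dQ/dY)·(Y/Q) = -0.0103882 × (5255/477.331) = -0.114.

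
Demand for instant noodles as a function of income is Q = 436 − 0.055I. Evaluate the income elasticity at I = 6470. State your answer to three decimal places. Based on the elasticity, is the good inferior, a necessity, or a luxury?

-4.440 (inferior good)

At I = 6470: Q = 80.150.
dQ/dI = −0.055.
η = (dQ/dI)·(I/Q) = -0.055 × (6470/80.150) = -4.440.
Since η < 0, the good is an inferior good.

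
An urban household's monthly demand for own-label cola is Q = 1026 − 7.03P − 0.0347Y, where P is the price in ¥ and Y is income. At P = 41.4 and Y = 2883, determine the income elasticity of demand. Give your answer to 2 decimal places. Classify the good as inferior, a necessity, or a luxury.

At P = 41.4, Y = 2883: Q = 634.918.
Holding P constant, ∂Q/∂Y = −0.0347.
η_Y = (∂Q/∂Y)·(Y/Q) = -0.0347 × (2883/634.918) = -0.16.
Since η < 0, this is an inferior good.

-0.16 (inferior good)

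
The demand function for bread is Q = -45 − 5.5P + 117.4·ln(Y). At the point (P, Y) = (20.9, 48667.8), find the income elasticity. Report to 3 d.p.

At P = 20.9, Y = 48667.8: Q = 1107.122.
Holding P constant, ∂Q/∂Y = 117.4/Y = 0.00241227.
η_Y = (∂Q/∂Y)·(Y/Q) = 0.00241227 × (48667.8/1107.122) = 0.106.

0.106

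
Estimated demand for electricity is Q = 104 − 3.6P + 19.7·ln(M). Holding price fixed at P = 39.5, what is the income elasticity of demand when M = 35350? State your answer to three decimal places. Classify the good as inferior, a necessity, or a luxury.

0.117 (necessity)

At P = 39.5, M = 35350: Q = 168.119.
Holding P constant, ∂Q/∂M = 19.7/M = 0.000557284.
η_M = (∂Q/∂M)·(M/Q) = 0.000557284 × (35350/168.119) = 0.117.
Since 0 < η < 1, this is a necessity.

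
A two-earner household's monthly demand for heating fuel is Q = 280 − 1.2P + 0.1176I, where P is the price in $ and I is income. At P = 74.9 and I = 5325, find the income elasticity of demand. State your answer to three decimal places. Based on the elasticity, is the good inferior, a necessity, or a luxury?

0.767 (necessity)

At P = 74.9, I = 5325: Q = 816.340.
Holding P constant, ∂Q/∂I = 0.1176.
η_I = (∂Q/∂I)·(I/Q) = 0.1176 × (5325/816.340) = 0.767.
Since 0 < η < 1, this is a necessity.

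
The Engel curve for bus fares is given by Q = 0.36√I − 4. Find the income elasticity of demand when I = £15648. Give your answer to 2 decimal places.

0.55

At I = 15648: Q = 41.033.
dQ/dI = 0.36/(2√I) = 0.00143894 at this income.
η = (dQ/dI)·(I/Q) = 0.00143894 × (15648/41.033) = 0.55.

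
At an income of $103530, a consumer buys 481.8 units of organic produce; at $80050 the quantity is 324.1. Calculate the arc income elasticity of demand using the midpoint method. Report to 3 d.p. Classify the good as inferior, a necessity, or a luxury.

1.530 (luxury)

ΔQ = 324.1 − 481.8 = -157.7; midpoint Q̄ = (481.8 + 324.1)/2 = 402.95.
ΔI = 80050 − 103530 = -23480; midpoint Ī = (103530 + 80050)/2 = 91790.
η = (ΔQ/Q̄) ÷ (ΔI/Ī) = (-157.7/402.95) ÷ (-23480/91790) = 1.530.
η > 1 ⇒ luxury.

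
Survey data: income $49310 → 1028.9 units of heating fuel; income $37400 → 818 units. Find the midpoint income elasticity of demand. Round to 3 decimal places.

0.831

ΔQ = 818 − 1028.9 = -210.9; midpoint Q̄ = (1028.9 + 818)/2 = 923.45.
ΔI = 37400 − 49310 = -11910; midpoint Ī = (49310 + 37400)/2 = 43355.
η = (ΔQ/Q̄) ÷ (ΔI/Ī) = (-210.9/923.45) ÷ (-11910/43355) = 0.831.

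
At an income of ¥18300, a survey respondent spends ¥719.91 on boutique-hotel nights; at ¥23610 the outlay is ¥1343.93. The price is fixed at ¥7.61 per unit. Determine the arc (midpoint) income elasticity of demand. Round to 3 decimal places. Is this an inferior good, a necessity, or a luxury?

With a constant price, Q₁ = 719.91/7.61 = 94.601 and Q₂ = 1343.93/7.61 = 176.601 (equivalently, work directly with expenditure since P cancels).
Midpoint %ΔQ = (1343.93 − 719.91)/1031.92 = 0.60472; midpoint %ΔI = (23610 − 18300)/20955 = 0.25340.
η = 0.60472 / 0.25340 = 2.386.
η > 1 ⇒ luxury.

2.386 (luxury)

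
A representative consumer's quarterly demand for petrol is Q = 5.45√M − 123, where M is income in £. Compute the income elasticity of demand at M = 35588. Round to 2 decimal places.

At M = 35588: Q = 905.131.
dQ/dM = 5.45/(2√M) = 0.0144449 at this income.
η = (dQ/dM)·(M/Q) = 0.0144449 × (35588/905.131) = 0.57.

0.57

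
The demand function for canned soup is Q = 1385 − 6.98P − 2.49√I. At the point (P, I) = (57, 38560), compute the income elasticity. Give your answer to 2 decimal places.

-0.49

At P = 57, I = 38560: Q = 498.186.
Holding P constant, ∂Q/∂I = -2.49/(2√I) = -0.00634017.
η_I = (∂Q/∂I)·(I/Q) = -0.00634017 × (38560/498.186) = -0.49.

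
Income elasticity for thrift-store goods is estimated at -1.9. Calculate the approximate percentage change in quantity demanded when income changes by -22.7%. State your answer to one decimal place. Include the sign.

%ΔQ ≈ η × %ΔI = -1.9 × (-22.7%) = 43.1%.

43.1%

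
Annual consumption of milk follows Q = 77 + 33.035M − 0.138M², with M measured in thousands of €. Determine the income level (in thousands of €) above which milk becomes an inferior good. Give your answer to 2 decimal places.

dQ/dM = 33.035 − 0.276M.
The good is inferior where dQ/dM < 0. Setting dQ/dM = 0 gives M = 33.035 / 0.276 = 119.69.

119.69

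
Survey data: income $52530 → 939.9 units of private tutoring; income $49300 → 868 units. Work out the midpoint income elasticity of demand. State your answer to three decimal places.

1.254

ΔQ = 868 − 939.9 = -71.9; midpoint Q̄ = (939.9 + 868)/2 = 903.95.
ΔI = 49300 − 52530 = -3230; midpoint Ī = (52530 + 49300)/2 = 50915.
η = (ΔQ/Q̄) ÷ (ΔI/Ī) = (-71.9/903.95) ÷ (-3230/50915) = 1.254.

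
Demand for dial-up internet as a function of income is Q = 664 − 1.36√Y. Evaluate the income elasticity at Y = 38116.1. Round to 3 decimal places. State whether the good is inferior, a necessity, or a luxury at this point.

-0.333 (inferior good)

At Y = 38116.1: Q = 398.483.
dQ/dY = -1.36/(2√Y) = -0.00348301 at this income.
η = (dQ/dY)·(Y/Q) = -0.00348301 × (38116.1/398.483) = -0.333.
Since η < 0, the good is an inferior good.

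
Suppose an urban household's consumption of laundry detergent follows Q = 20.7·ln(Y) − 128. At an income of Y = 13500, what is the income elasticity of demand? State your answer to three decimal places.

0.301

At Y = 13500: Q = 68.866.
dQ/dY = 20.7/Y = 0.00153333 at this income.
η = (dQ/dY)·(Y/Q) = 0.00153333 × (13500/68.866) = 0.301.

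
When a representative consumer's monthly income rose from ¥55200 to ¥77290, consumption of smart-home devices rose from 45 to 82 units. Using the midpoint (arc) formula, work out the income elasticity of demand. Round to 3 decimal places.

ΔQ = 82 − 45 = 37; midpoint Q̄ = (45 + 82)/2 = 63.5.
ΔI = 77290 − 55200 = 22090; midpoint Ī = (55200 + 77290)/2 = 66245.
η = (ΔQ/Q̄) ÷ (ΔI/Ī) = (37/63.5) ÷ (22090/66245) = 1.747.

1.747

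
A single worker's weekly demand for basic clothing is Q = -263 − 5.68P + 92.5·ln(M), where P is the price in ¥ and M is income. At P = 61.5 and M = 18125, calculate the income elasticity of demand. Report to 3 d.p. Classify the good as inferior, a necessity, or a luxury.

At P = 61.5, M = 18125: Q = 294.647.
Holding P constant, ∂Q/∂M = 92.5/M = 0.00510345.
η_M = (∂Q/∂M)·(M/Q) = 0.00510345 × (18125/294.647) = 0.314.
Since 0 < η < 1, this is a necessity.

0.314 (necessity)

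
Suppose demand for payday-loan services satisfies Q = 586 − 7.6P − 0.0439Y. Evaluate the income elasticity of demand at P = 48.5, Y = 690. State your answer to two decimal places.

At P = 48.5, Y = 690: Q = 187.109.
Holding P constant, ∂Q/∂Y = −0.0439.
η_Y = (∂Q/∂Y)·(Y/Q) = -0.0439 × (690/187.109) = -0.16.

-0.16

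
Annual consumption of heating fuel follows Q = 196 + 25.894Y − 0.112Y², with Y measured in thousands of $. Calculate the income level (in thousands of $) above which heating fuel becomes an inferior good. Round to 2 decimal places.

115.60

dQ/dY = 25.894 − 0.224Y.
The good is inferior where dQ/dY < 0. Setting dQ/dY = 0 gives Y = 25.894 / 0.224 = 115.60.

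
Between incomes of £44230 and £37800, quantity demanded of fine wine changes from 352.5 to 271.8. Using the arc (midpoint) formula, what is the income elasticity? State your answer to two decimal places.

ΔQ = 271.8 − 352.5 = -80.7; midpoint Q̄ = (352.5 + 271.8)/2 = 312.15.
ΔI = 37800 − 44230 = -6430; midpoint Ī = (44230 + 37800)/2 = 41015.
η = (ΔQ/Q̄) ÷ (ΔI/Ī) = (-80.7/312.15) ÷ (-6430/41015) = 1.65.

1.65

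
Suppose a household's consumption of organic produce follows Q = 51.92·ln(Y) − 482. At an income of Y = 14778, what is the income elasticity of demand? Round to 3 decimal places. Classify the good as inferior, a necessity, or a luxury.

At Y = 14778: Q = 16.478.
dQ/dY = 51.92/Y = 0.00351333 at this income.
η = (dQ/dY)·(Y/Q) = 0.00351333 × (14778/16.478) = 3.151.
Since η > 1, the good is a luxury.

3.151 (luxury)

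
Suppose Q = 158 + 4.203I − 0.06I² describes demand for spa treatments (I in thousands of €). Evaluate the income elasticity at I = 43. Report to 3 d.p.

-0.181

At I = 43: Q = 227.7890.
dQ/dI = 4.203 − 0.12I = -0.95700.
η = (dQ/dI)·(I/Q) = -0.95700 × (43/227.7890) = -0.181.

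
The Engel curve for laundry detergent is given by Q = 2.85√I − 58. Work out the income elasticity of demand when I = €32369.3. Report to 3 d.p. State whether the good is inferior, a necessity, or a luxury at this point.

At I = 32369.3: Q = 454.757.
dQ/dI = 2.85/(2√I) = 0.00792042 at this income.
η = (dQ/dI)·(I/Q) = 0.00792042 × (32369.3/454.757) = 0.564.
Since 0 < η < 1, the good is a necessity.

0.564 (necessity)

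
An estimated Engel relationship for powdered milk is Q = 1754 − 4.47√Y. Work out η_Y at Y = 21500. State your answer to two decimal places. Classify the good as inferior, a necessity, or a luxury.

At Y = 21500: Q = 1098.569.
dQ/dY = -4.47/(2√Y) = -0.0152426 at this income.
η = (dQ/dY)·(Y/Q) = -0.0152426 × (21500/1098.569) = -0.30.
Since η < 0, the good is an inferior good.

-0.30 (inferior good)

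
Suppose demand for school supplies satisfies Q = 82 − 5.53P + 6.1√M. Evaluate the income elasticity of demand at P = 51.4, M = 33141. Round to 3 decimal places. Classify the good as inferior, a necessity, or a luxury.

At P = 51.4, M = 33141: Q = 908.243.
Holding P constant, ∂Q/∂M = 6.1/(2√M) = 0.0167539.
η_M = (∂Q/∂M)·(M/Q) = 0.0167539 × (33141/908.243) = 0.611.
Since 0 < η < 1, this is a necessity.

0.611 (necessity)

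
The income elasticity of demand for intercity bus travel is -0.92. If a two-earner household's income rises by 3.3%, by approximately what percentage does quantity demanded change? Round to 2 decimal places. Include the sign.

%ΔQ ≈ η × %ΔI = -0.92 × 3.3% = -3.04%.

-3.04%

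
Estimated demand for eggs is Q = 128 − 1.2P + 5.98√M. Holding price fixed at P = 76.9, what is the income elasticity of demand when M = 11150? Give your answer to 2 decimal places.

0.47

At P = 76.9, M = 11150: Q = 667.169.
Holding P constant, ∂Q/∂M = 5.98/(2√M) = 0.0283161.
η_M = (∂Q/∂M)·(M/Q) = 0.0283161 × (11150/667.169) = 0.47.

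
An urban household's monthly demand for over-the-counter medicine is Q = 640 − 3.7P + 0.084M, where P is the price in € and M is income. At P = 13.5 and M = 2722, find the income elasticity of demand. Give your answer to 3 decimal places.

0.279

At P = 13.5, M = 2722: Q = 818.698.
Holding P constant, ∂Q/∂M = 0.084.
η_M = (∂Q/∂M)·(M/Q) = 0.084 × (2722/818.698) = 0.279.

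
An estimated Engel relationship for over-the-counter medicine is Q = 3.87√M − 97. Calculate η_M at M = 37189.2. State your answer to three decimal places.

0.575

At M = 37189.2: Q = 649.310.
dQ/dM = 3.87/(2√M) = 0.010034 at this income.
η = (dQ/dM)·(M/Q) = 0.010034 × (37189.2/649.310) = 0.575.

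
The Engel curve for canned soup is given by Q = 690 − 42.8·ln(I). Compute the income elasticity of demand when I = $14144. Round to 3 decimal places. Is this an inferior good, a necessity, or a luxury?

At I = 14144: Q = 280.958.
dQ/dI = -42.8/I = -0.00302602 at this income.
η = (dQ/dI)·(I/Q) = -0.00302602 × (14144/280.958) = -0.152.
Since η < 0, the good is an inferior good.

-0.152 (inferior good)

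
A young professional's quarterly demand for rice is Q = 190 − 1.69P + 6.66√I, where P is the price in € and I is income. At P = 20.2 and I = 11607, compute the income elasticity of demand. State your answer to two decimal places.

At P = 20.2, I = 11607: Q = 873.382.
Holding P constant, ∂Q/∂I = 6.66/(2√I) = 0.0309089.
η_I = (∂Q/∂I)·(I/Q) = 0.0309089 × (11607/873.382) = 0.41.

0.41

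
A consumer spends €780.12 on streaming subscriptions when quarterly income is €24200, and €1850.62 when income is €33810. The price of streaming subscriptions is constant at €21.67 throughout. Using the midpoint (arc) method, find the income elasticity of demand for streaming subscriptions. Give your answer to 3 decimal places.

2.456

With a constant price, Q₁ = 780.12/21.67 = 36.000 and Q₂ = 1850.62/21.67 = 85.400 (equivalently, work directly with expenditure since P cancels).
Midpoint %ΔQ = (1850.62 − 780.12)/1315.37 = 0.81384; midpoint %ΔI = (33810 − 24200)/29005 = 0.33132.
η = 0.81384 / 0.33132 = 2.456.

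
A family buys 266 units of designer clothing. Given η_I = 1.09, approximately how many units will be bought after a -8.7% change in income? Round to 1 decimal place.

%ΔQ ≈ η × %ΔI = 1.09 × (-8.7%) = -9.483%.
New Q ≈ 266 × (1 − 0.09483) = 240.8.

240.8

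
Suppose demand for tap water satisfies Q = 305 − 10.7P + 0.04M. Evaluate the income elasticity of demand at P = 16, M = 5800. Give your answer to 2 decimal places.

At P = 16, M = 5800: Q = 365.800.
Holding P constant, ∂Q/∂M = 0.04.
η_M = (∂Q/∂M)·(M/Q) = 0.04 × (5800/365.800) = 0.63.

0.63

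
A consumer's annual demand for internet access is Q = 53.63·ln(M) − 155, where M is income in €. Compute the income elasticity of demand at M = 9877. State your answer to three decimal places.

0.159

At M = 9877: Q = 338.287.
dQ/dM = 53.63/M = 0.00542979 at this income.
η = (dQ/dM)·(M/Q) = 0.00542979 × (9877/338.287) = 0.159.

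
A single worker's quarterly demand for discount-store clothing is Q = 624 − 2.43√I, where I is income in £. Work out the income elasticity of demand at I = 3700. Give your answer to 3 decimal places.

-0.155

At I = 3700: Q = 476.189.
dQ/dI = -2.43/(2√I) = -0.0199745 at this income.
η = (dQ/dI)·(I/Q) = -0.0199745 × (3700/476.189) = -0.155.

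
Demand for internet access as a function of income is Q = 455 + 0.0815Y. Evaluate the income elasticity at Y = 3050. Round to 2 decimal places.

0.35

At Y = 3050: Q = 703.575.
dQ/dY = 0.0815.
η = (dQ/dY)·(Y/Q) = 0.0815 × (3050/703.575) = 0.35.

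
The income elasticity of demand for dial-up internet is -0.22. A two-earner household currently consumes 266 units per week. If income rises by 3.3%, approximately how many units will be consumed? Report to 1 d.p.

%ΔQ ≈ η × %ΔI = -0.22 × 3.3% = -0.726%.
New Q ≈ 266 × (1 − 0.00726) = 264.1.

264.1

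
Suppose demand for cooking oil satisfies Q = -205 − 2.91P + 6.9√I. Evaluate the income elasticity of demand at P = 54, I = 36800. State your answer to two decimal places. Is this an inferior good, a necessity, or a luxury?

0.69 (necessity)

At P = 54, I = 36800: Q = 961.510.
Holding P constant, ∂Q/∂I = 6.9/(2√I) = 0.0179844.
η_I = (∂Q/∂I)·(I/Q) = 0.0179844 × (36800/961.510) = 0.69.
Since 0 < η < 1, this is a necessity.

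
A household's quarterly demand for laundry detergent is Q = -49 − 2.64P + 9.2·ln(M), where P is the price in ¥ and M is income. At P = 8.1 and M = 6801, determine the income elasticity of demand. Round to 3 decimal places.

0.852

At P = 8.1, M = 6801: Q = 10.804.
Holding P constant, ∂Q/∂M = 9.2/M = 0.00135274.
η_M = (∂Q/∂M)·(M/Q) = 0.00135274 × (6801/10.804) = 0.852.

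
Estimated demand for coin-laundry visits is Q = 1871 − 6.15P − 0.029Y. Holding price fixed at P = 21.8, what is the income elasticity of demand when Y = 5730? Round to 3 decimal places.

-0.106

At P = 21.8, Y = 5730: Q = 1570.760.
Holding P constant, ∂Q/∂Y = −0.029.
η_Y = (∂Q/∂Y)·(Y/Q) = -0.029 × (5730/1570.760) = -0.106.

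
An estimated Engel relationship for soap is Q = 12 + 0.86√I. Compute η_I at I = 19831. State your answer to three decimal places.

0.455

At I = 19831: Q = 133.107.
dQ/dI = 0.86/(2√I) = 0.00305349 at this income.
η = (dQ/dI)·(I/Q) = 0.00305349 × (19831/133.107) = 0.455.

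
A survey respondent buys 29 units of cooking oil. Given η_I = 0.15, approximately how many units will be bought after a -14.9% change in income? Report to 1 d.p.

%ΔQ ≈ η × %ΔI = 0.15 × (-14.9%) = -2.235%.
New Q ≈ 29 × (1 − 0.02235) = 28.4.

28.4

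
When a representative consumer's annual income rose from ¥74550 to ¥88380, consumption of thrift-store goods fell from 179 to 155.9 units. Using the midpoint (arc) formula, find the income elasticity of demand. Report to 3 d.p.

ΔQ = 155.9 − 179 = -23.1; midpoint Q̄ = (179 + 155.9)/2 = 167.45.
ΔI = 88380 − 74550 = 13830; midpoint Ī = (74550 + 88380)/2 = 81465.
η = (ΔQ/Q̄) ÷ (ΔI/Ī) = (-23.1/167.45) ÷ (13830/81465) = -0.813.

-0.813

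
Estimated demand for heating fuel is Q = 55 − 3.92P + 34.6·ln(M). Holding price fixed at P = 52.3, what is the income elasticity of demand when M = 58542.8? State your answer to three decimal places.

At P = 52.3, M = 58542.8: Q = 229.806.
Holding P constant, ∂Q/∂M = 34.6/M = 0.000591021.
η_M = (∂Q/∂M)·(M/Q) = 0.000591021 × (58542.8/229.806) = 0.151.

0.151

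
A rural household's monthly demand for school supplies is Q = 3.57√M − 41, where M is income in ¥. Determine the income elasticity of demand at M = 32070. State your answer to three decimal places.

0.534

At M = 32070: Q = 598.319.
dQ/dM = 3.57/(2√M) = 0.00996756 at this income.
η = (dQ/dM)·(M/Q) = 0.00996756 × (32070/598.319) = 0.534.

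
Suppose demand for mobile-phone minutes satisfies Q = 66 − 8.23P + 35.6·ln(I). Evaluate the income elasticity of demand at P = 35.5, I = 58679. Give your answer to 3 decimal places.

At P = 35.5, I = 58679: Q = 164.717.
Holding P constant, ∂Q/∂I = 35.6/I = 0.000606691.
η_I = (∂Q/∂I)·(I/Q) = 0.000606691 × (58679/164.717) = 0.216.

0.216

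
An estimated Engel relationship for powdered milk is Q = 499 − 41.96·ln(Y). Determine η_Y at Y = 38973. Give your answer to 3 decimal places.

At Y = 38973: Q = 55.457.
dQ/dY = -41.96/Y = -0.00107664 at this income.
η = (dQ/dY)·(Y/Q) = -0.00107664 × (38973/55.457) = -0.757.

-0.757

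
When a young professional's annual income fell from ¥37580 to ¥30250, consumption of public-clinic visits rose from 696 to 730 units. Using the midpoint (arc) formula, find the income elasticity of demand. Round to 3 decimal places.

ΔQ = 730 − 696 = 34; midpoint Q̄ = (696 + 730)/2 = 713.
ΔI = 30250 − 37580 = -7330; midpoint Ī = (37580 + 30250)/2 = 33915.
η = (ΔQ/Q̄) ÷ (ΔI/Ī) = (34/713) ÷ (-7330/33915) = -0.221.

-0.221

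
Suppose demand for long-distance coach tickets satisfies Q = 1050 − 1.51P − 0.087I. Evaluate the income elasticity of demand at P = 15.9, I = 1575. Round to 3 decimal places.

-0.154

At P = 15.9, I = 1575: Q = 888.966.
Holding P constant, ∂Q/∂I = −0.087.
η_I = (∂Q/∂I)·(I/Q) = -0.087 × (1575/888.966) = -0.154.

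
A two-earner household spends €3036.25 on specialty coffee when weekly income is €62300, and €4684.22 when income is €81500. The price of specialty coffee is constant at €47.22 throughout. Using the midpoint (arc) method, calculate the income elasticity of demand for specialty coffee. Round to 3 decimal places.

With a constant price, Q₁ = 3036.25/47.22 = 64.300 and Q₂ = 4684.22/47.22 = 99.200 (equivalently, work directly with expenditure since P cancels).
Midpoint %ΔQ = (4684.22 − 3036.25)/3860.24 = 0.42691; midpoint %ΔI = (81500 − 62300)/71900 = 0.26704.
η = 0.42691 / 0.26704 = 1.599.

1.599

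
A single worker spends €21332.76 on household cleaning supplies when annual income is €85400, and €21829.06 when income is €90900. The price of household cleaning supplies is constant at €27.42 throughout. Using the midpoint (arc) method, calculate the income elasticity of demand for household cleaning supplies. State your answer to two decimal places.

0.37

With a constant price, Q₁ = 21332.76/27.42 = 778.000 and Q₂ = 21829.06/27.42 = 796.100 (equivalently, work directly with expenditure since P cancels).
Midpoint %ΔQ = (21829.06 − 21332.76)/21580.91 = 0.02300; midpoint %ΔI = (90900 − 85400)/88150 = 0.06239.
η = 0.02300 / 0.06239 = 0.37.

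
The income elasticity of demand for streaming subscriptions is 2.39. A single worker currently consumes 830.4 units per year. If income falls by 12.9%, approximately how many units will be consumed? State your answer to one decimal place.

574.4

%ΔQ ≈ η × %ΔI = 2.39 × (-12.9%) = -30.831%.
New Q ≈ 830.4 × (1 − 0.30831) = 574.4.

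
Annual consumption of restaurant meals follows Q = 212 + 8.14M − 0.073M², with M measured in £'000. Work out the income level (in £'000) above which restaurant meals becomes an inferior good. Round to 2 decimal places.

dQ/dM = 8.14 − 0.146M.
The good is inferior where dQ/dM < 0. Setting dQ/dM = 0 gives M = 8.14 / 0.146 = 55.75.

55.75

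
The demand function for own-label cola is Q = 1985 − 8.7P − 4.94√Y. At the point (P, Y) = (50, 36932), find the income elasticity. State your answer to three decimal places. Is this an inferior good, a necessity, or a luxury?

At P = 50, Y = 36932: Q = 600.646.
Holding P constant, ∂Q/∂Y = -4.94/(2√Y) = -0.0128527.
η_Y = (∂Q/∂Y)·(Y/Q) = -0.0128527 × (36932/600.646) = -0.790.
Since η < 0, this is an inferior good.

-0.790 (inferior good)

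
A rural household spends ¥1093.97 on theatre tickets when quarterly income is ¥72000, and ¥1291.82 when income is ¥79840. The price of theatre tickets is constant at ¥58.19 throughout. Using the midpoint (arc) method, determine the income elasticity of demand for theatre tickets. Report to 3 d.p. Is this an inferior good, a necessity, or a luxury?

With a constant price, Q₁ = 1093.97/58.19 = 18.800 and Q₂ = 1291.82/58.19 = 22.200 (equivalently, work directly with expenditure since P cancels).
Midpoint %ΔQ = (1291.82 − 1093.97)/1192.90 = 0.16586; midpoint %ΔI = (79840 − 72000)/75920 = 0.10327.
η = 0.16586 / 0.10327 = 1.606.
η > 1 ⇒ luxury.

1.606 (luxury)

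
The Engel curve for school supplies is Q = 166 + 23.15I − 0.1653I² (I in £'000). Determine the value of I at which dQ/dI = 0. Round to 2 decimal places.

dQ/dI = 23.15 − 0.3306I.
The good is inferior where dQ/dI < 0. Setting dQ/dI = 0 gives I = 23.15 / 0.3306 = 70.02.

70.02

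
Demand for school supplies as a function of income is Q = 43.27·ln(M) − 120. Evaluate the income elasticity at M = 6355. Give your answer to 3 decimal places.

At M = 6355: Q = 258.915.
dQ/dM = 43.27/M = 0.00680881 at this income.
η = (dQ/dM)·(M/Q) = 0.00680881 × (6355/258.915) = 0.167.

0.167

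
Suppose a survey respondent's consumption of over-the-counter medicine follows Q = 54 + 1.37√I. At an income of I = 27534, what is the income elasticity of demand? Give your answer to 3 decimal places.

At I = 27534: Q = 281.329.
dQ/dI = 1.37/(2√I) = 0.00412815 at this income.
η = (dQ/dI)·(I/Q) = 0.00412815 × (27534/281.329) = 0.404.

0.404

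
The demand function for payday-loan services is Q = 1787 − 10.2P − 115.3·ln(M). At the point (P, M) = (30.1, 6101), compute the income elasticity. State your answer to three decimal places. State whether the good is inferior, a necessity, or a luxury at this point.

At P = 30.1, M = 6101: Q = 475.001.
Holding P constant, ∂Q/∂M = -115.3/M = -0.0188985.
η_M = (∂Q/∂M)·(M/Q) = -0.0188985 × (6101/475.001) = -0.243.
Since η < 0, this is an inferior good.

-0.243 (inferior good)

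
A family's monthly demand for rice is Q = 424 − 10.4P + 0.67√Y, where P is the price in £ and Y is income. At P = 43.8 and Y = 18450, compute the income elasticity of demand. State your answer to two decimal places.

0.76

At P = 43.8, Y = 18450: Q = 59.487.
Holding P constant, ∂Q/∂Y = 0.67/(2√Y) = 0.0024663.
η_Y = (∂Q/∂Y)·(Y/Q) = 0.0024663 × (18450/59.487) = 0.76.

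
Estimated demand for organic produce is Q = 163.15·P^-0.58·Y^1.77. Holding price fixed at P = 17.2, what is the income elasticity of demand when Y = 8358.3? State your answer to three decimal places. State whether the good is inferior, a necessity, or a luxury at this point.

1.770 (luxury)

For a multiplicative demand Q = A·P^α·Y^β, the income elasticity is β everywhere.
Here β = 1.77, so η = 1.770.
Since η > 1, this is a luxury.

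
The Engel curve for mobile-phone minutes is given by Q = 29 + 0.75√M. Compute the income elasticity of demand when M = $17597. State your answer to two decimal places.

At M = 17597: Q = 128.490.
dQ/dM = 0.75/(2√M) = 0.00282691 at this income.
η = (dQ/dM)·(M/Q) = 0.00282691 × (17597/128.490) = 0.39.

0.39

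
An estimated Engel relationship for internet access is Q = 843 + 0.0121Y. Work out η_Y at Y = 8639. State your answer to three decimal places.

0.110

At Y = 8639: Q = 947.532.
dQ/dY = 0.0121.
η = (dQ/dY)·(Y/Q) = 0.0121 × (8639/947.532) = 0.110.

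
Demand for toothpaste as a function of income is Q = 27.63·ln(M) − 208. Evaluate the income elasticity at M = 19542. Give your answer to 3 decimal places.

At M = 19542: Q = 64.993.
dQ/dM = 27.63/M = 0.00141388 at this income.
η = (dQ/dM)·(M/Q) = 0.00141388 × (19542/64.993) = 0.425.

0.425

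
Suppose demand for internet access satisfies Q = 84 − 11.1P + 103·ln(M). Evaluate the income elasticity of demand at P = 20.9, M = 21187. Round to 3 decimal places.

At P = 20.9, M = 21187: Q = 878.008.
Holding P constant, ∂Q/∂M = 103/M = 0.00486147.
η_M = (∂Q/∂M)·(M/Q) = 0.00486147 × (21187/878.008) = 0.117.

0.117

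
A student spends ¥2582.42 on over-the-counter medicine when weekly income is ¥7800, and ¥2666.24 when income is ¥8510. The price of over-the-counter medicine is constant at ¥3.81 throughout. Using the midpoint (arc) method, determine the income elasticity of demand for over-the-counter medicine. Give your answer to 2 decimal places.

With a constant price, Q₁ = 2582.42/3.81 = 677.801 and Q₂ = 2666.24/3.81 = 699.801 (equivalently, work directly with expenditure since P cancels).
Midpoint %ΔQ = (2666.24 − 2582.42)/2624.33 = 0.03194; midpoint %ΔI = (8510 − 7800)/8155 = 0.08706.
η = 0.03194 / 0.08706 = 0.37.

0.37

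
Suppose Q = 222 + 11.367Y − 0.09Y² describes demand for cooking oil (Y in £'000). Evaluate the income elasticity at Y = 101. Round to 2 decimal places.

At Y = 101: Q = 451.9770.
dQ/dY = 11.367 − 0.18Y = -6.81300.
η = (dQ/dY)·(Y/Q) = -6.81300 × (101/451.9770) = -1.52.

-1.52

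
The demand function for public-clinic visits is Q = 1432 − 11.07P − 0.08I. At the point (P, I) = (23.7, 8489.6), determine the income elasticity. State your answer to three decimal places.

At P = 23.7, I = 8489.6: Q = 490.473.
Holding P constant, ∂Q/∂I = −0.08.
η_I = (∂Q/∂I)·(I/Q) = -0.08 × (8489.6/490.473) = -1.385.

-1.385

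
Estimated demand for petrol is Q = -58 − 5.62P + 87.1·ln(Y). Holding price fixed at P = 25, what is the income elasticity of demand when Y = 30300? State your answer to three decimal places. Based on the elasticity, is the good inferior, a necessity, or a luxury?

0.124 (necessity)

At P = 25, Y = 30300: Q = 700.276.
Holding P constant, ∂Q/∂Y = 87.1/Y = 0.00287459.
η_Y = (∂Q/∂Y)·(Y/Q) = 0.00287459 × (30300/700.276) = 0.124.
Since 0 < η < 1, this is a necessity.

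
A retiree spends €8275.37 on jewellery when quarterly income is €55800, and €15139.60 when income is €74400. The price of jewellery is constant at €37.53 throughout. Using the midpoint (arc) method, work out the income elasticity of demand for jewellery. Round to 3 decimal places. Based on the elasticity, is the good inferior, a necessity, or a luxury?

2.052 (luxury)

With a constant price, Q₁ = 8275.37/37.53 = 220.500 and Q₂ = 15139.60/37.53 = 403.400 (equivalently, work directly with expenditure since P cancels).
Midpoint %ΔQ = (15139.60 − 8275.37)/11707.49 = 0.58631; midpoint %ΔI = (74400 − 55800)/65100 = 0.28571.
η = 0.58631 / 0.28571 = 2.052.
η > 1 ⇒ luxury.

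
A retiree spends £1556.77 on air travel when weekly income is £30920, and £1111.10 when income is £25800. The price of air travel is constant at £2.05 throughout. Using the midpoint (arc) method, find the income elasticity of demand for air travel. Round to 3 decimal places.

1.851

With a constant price, Q₁ = 1556.77/2.05 = 759.400 and Q₂ = 1111.10/2.05 = 542.000 (equivalently, work directly with expenditure since P cancels).
Midpoint %ΔQ = (1111.10 − 1556.77)/1333.94 = -0.33410; midpoint %ΔI = (25800 − 30920)/28360 = -0.18054.
η = -0.33410 / -0.18054 = 1.851.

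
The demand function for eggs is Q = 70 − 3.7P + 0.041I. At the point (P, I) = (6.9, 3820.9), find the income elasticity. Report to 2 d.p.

0.78

At P = 6.9, I = 3820.9: Q = 201.127.
Holding P constant, ∂Q/∂I = 0.041.
η_I = (∂Q/∂I)·(I/Q) = 0.041 × (3820.9/201.127) = 0.78.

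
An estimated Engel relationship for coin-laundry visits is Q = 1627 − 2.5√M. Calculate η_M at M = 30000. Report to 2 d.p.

-0.18

At M = 30000: Q = 1193.987.
dQ/dM = -2.5/(2√M) = -0.00721688 at this income.
η = (dQ/dM)·(M/Q) = -0.00721688 × (30000/1193.987) = -0.18.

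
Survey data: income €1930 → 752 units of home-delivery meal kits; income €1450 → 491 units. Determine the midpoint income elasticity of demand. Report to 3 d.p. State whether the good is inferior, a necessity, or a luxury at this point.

ΔQ = 491 − 752 = -261; midpoint Q̄ = (752 + 491)/2 = 621.5.
ΔI = 1450 − 1930 = -480; midpoint Ī = (1930 + 1450)/2 = 1690.
η = (ΔQ/Q̄) ÷ (ΔI/Ī) = (-261/621.5) ÷ (-480/1690) = 1.479.
η > 1 ⇒ luxury.

1.479 (luxury)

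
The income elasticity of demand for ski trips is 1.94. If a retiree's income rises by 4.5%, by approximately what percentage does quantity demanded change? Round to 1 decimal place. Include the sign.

%ΔQ ≈ η × %ΔI = 1.94 × 4.5% = 8.7%.

8.7%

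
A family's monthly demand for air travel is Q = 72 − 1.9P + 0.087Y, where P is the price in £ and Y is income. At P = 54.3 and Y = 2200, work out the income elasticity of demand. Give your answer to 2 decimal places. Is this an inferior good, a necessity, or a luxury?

At P = 54.3, Y = 2200: Q = 160.230.
Holding P constant, ∂Q/∂Y = 0.087.
η_Y = (∂Q/∂Y)·(Y/Q) = 0.087 × (2200/160.230) = 1.19.
Since η > 1, this is a luxury.

1.19 (luxury)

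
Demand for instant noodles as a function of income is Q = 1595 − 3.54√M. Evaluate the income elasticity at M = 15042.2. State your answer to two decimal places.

At M = 15042.2: Q = 1160.831.
dQ/dM = -3.54/(2√M) = -0.0144317 at this income.
η = (dQ/dM)·(M/Q) = -0.0144317 × (15042.2/1160.831) = -0.19.

-0.19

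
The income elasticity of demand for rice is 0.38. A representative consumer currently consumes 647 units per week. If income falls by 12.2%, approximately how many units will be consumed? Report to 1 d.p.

617.0

%ΔQ ≈ η × %ΔI = 0.38 × (-12.2%) = -4.636%.
New Q ≈ 647 × (1 − 0.04636) = 617.0.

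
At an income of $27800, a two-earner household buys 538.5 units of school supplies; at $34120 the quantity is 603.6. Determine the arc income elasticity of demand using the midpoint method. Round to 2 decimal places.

0.56

ΔQ = 603.6 − 538.5 = 65.1; midpoint Q̄ = (538.5 + 603.6)/2 = 571.05.
ΔI = 34120 − 27800 = 6320; midpoint Ī = (27800 + 34120)/2 = 30960.
η = (ΔQ/Q̄) ÷ (ΔI/Ī) = (65.1/571.05) ÷ (6320/30960) = 0.56.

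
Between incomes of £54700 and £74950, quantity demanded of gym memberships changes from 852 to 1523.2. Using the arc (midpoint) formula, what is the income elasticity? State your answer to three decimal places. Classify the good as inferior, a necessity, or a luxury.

ΔQ = 1523.2 − 852 = 671.2; midpoint Q̄ = (852 + 1523.2)/2 = 1187.6.
ΔI = 74950 − 54700 = 20250; midpoint Ī = (54700 + 74950)/2 = 64825.
η = (ΔQ/Q̄) ÷ (ΔI/Ī) = (671.2/1187.6) ÷ (20250/64825) = 1.809.
η > 1 ⇒ luxury.

1.809 (luxury)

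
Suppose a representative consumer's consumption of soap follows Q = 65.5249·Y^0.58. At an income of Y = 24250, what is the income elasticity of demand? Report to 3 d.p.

0.580

For Q = A·Y^β the income elasticity is constant and equal to β.
Here β = 0.58, so η = 0.580.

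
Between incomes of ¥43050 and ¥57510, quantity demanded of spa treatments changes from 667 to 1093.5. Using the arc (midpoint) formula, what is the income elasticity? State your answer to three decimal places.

ΔQ = 1093.5 − 667 = 426.5; midpoint Q̄ = (667 + 1093.5)/2 = 880.25.
ΔI = 57510 − 43050 = 14460; midpoint Ī = (43050 + 57510)/2 = 50280.
η = (ΔQ/Q̄) ÷ (ΔI/Ī) = (426.5/880.25) ÷ (14460/50280) = 1.685.

1.685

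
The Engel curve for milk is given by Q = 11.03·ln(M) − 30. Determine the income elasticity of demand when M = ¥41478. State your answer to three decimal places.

0.126

At M = 41478: Q = 87.281.
dQ/dM = 11.03/M = 0.000265924 at this income.
η = (dQ/dM)·(M/Q) = 0.000265924 × (41478/87.281) = 0.126.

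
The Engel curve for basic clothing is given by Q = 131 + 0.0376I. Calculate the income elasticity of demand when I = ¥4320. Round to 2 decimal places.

At I = 4320: Q = 293.432.
dQ/dI = 0.0376.
η = (dQ/dI)·(I/Q) = 0.0376 × (4320/293.432) = 0.55.

0.55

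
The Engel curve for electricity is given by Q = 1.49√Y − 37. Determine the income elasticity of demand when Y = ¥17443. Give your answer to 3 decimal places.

0.616

At Y = 17443: Q = 159.787.
dQ/dY = 1.49/(2√Y) = 0.00564086 at this income.
η = (dQ/dY)·(Y/Q) = 0.00564086 × (17443/159.787) = 0.616.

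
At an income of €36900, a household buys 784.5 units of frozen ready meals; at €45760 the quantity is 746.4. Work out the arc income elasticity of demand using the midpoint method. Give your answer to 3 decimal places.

ΔQ = 746.4 − 784.5 = -38.1; midpoint Q̄ = (784.5 + 746.4)/2 = 765.45.
ΔI = 45760 − 36900 = 8860; midpoint Ī = (36900 + 45760)/2 = 41330.
η = (ΔQ/Q̄) ÷ (ΔI/Ī) = (-38.1/765.45) ÷ (8860/41330) = -0.232.

-0.232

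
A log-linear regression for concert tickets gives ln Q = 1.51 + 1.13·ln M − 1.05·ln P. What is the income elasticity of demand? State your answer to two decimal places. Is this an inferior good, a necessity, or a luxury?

1.13 (luxury)

In a log-linear demand, the coefficient on ln M is the income elasticity.
So η = 1.13.
η > 1 ⇒ luxury.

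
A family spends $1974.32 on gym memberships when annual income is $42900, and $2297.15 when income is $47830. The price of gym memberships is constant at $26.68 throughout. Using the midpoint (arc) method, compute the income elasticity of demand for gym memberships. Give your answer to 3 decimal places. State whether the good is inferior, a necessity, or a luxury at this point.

With a constant price, Q₁ = 1974.32/26.68 = 74.000 and Q₂ = 2297.15/26.68 = 86.100 (equivalently, work directly with expenditure since P cancels).
Midpoint %ΔQ = (2297.15 − 1974.32)/2135.74 = 0.15116; midpoint %ΔI = (47830 − 42900)/45365 = 0.10867.
η = 0.15116 / 0.10867 = 1.391.
η > 1 ⇒ luxury.

1.391 (luxury)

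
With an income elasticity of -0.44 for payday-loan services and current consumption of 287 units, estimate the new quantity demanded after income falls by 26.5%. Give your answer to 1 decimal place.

320.5

%ΔQ ≈ η × %ΔI = -0.44 × (-26.5%) = 11.66%.
New Q ≈ 287 × (1 + 0.1166) = 320.5.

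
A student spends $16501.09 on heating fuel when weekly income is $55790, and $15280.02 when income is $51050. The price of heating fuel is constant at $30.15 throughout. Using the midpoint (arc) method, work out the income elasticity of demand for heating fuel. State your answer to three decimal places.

0.866

With a constant price, Q₁ = 16501.09/30.15 = 547.300 and Q₂ = 15280.02/30.15 = 506.800 (equivalently, work directly with expenditure since P cancels).
Midpoint %ΔQ = (15280.02 − 16501.09)/15890.56 = -0.07684; midpoint %ΔI = (51050 − 55790)/53420 = -0.08873.
η = -0.07684 / -0.08873 = 0.866.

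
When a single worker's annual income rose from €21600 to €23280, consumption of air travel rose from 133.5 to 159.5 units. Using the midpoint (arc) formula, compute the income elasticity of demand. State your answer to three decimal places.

ΔQ = 159.5 − 133.5 = 26; midpoint Q̄ = (133.5 + 159.5)/2 = 146.5.
ΔI = 23280 − 21600 = 1680; midpoint Ī = (21600 + 23280)/2 = 22440.
η = (ΔQ/Q̄) ÷ (ΔI/Ī) = (26/146.5) ÷ (1680/22440) = 2.371.

2.371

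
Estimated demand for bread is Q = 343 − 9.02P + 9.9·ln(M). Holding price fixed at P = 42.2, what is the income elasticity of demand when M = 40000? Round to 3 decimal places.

At P = 42.2, M = 40000: Q = 67.263.
Holding P constant, ∂Q/∂M = 9.9/M = 0.0002475.
η_M = (∂Q/∂M)·(M/Q) = 0.0002475 × (40000/67.263) = 0.147.

0.147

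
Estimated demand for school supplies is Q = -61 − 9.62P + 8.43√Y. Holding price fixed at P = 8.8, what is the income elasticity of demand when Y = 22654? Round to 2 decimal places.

At P = 8.8, Y = 22654: Q = 1123.164.
Holding P constant, ∂Q/∂Y = 8.43/(2√Y) = 0.0280043.
η_Y = (∂Q/∂Y)·(Y/Q) = 0.0280043 × (22654/1123.164) = 0.56.

0.56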